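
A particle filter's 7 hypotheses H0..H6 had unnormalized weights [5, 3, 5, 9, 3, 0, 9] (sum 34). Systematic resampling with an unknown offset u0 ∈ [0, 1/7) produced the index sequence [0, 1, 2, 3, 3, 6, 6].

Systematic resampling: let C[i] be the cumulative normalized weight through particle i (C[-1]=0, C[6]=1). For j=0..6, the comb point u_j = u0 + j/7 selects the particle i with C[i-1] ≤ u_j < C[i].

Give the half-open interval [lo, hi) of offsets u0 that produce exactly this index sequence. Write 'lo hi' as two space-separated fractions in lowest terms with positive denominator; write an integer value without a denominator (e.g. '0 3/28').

5/238 9/119

C = [5/34, 4/17, 13/34, 11/17, 25/34, 25/34, 1]
j=0 picked index 0: u0 ∈ [0, 5/34)
j=1 picked index 1: u0 ∈ [1/238, 11/119)
j=2 picked index 2: u0 ∈ [-6/119, 23/238)
j=3 picked index 3: u0 ∈ [-11/238, 26/119)
j=4 picked index 3: u0 ∈ [-45/238, 9/119)
j=5 picked index 6: u0 ∈ [5/238, 2/7)
j=6 picked index 6: u0 ∈ [-29/238, 1/7)
intersection: [5/238, 9/119)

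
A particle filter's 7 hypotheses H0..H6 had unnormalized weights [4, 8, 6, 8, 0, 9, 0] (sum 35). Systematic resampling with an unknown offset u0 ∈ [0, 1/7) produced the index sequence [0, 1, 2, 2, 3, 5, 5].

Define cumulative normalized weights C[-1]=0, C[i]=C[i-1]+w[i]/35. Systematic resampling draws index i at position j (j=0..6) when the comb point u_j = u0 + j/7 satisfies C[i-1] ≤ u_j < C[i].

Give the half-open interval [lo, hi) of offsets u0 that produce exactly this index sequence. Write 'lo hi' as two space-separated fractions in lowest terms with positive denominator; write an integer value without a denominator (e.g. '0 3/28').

2/35 3/35

C = [4/35, 12/35, 18/35, 26/35, 26/35, 1, 1]
j=0 picked index 0: u0 ∈ [0, 4/35)
j=1 picked index 1: u0 ∈ [-1/35, 1/5)
j=2 picked index 2: u0 ∈ [2/35, 8/35)
j=3 picked index 2: u0 ∈ [-3/35, 3/35)
j=4 picked index 3: u0 ∈ [-2/35, 6/35)
j=5 picked index 5: u0 ∈ [1/35, 2/7)
j=6 picked index 5: u0 ∈ [-4/35, 1/7)
intersection: [2/35, 3/35)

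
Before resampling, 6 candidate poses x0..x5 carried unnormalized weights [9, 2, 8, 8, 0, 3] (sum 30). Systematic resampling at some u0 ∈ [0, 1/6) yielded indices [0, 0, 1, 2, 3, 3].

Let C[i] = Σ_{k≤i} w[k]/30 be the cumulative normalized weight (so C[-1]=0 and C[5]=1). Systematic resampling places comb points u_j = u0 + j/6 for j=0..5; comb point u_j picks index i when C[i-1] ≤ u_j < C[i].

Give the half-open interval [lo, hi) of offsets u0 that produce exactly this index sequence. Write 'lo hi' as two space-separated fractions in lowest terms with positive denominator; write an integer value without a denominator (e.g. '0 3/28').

0 1/30

C = [3/10, 11/30, 19/30, 9/10, 9/10, 1]
j=0 picked index 0: u0 ∈ [0, 3/10)
j=1 picked index 0: u0 ∈ [-1/6, 2/15)
j=2 picked index 1: u0 ∈ [-1/30, 1/30)
j=3 picked index 2: u0 ∈ [-2/15, 2/15)
j=4 picked index 3: u0 ∈ [-1/30, 7/30)
j=5 picked index 3: u0 ∈ [-1/5, 1/15)
intersection: [0, 1/30)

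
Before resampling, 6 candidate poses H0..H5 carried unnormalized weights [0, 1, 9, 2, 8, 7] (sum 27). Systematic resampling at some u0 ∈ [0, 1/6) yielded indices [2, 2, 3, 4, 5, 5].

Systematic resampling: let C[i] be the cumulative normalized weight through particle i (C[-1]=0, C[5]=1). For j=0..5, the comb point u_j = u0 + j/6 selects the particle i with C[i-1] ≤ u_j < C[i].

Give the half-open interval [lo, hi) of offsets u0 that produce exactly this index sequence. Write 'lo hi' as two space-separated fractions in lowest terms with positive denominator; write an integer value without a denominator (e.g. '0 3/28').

2/27 1/9

C = [0, 1/27, 10/27, 4/9, 20/27, 1]
j=0 picked index 2: u0 ∈ [1/27, 10/27)
j=1 picked index 2: u0 ∈ [-7/54, 11/54)
j=2 picked index 3: u0 ∈ [1/27, 1/9)
j=3 picked index 4: u0 ∈ [-1/18, 13/54)
j=4 picked index 5: u0 ∈ [2/27, 1/3)
j=5 picked index 5: u0 ∈ [-5/54, 1/6)
intersection: [2/27, 1/9)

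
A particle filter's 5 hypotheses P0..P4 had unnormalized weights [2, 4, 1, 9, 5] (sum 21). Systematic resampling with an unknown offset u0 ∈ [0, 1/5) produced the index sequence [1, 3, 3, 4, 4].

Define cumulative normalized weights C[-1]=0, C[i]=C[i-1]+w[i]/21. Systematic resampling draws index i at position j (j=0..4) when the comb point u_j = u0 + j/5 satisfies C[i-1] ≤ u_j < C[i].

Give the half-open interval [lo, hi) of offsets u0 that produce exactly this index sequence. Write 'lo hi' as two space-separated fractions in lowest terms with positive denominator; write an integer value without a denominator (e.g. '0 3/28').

C = [2/21, 2/7, 1/3, 16/21, 1]
j=0 picked index 1: u0 ∈ [2/21, 2/7)
j=1 picked index 3: u0 ∈ [2/15, 59/105)
j=2 picked index 3: u0 ∈ [-1/15, 38/105)
j=3 picked index 4: u0 ∈ [17/105, 2/5)
j=4 picked index 4: u0 ∈ [-4/105, 1/5)
intersection: [17/105, 1/5)

17/105 1/5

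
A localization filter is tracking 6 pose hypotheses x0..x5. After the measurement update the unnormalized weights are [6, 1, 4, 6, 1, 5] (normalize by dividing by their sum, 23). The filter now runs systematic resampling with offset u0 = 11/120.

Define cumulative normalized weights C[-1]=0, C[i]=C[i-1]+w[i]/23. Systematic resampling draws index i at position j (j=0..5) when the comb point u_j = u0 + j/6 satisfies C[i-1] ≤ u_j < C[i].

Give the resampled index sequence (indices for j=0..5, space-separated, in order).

0 0 2 3 4 5

C = [6/23, 7/23, 11/23, 17/23, 18/23, 1]
j=0: u_0=11/120 ∈ [0, 6/23) → index 0
j=1: u_1=31/120 ∈ [0, 6/23) → index 0
j=2: u_2=17/40 ∈ [7/23, 11/23) → index 2
j=3: u_3=71/120 ∈ [11/23, 17/23) → index 3
j=4: u_4=91/120 ∈ [17/23, 18/23) → index 4
j=5: u_5=37/40 ∈ [18/23, 1) → index 5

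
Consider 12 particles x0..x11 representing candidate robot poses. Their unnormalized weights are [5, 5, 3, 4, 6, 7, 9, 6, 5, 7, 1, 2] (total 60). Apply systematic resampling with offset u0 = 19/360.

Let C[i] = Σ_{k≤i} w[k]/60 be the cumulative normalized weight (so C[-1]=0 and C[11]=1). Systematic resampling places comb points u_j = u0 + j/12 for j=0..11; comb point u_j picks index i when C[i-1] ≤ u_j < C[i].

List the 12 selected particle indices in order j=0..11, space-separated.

0 1 3 4 5 5 6 6 7 8 9 11

C = [1/12, 1/6, 13/60, 17/60, 23/60, 1/2, 13/20, 3/4, 5/6, 19/20, 29/30, 1]
j=0: u_0=19/360 ∈ [0, 1/12) → index 0
j=1: u_1=49/360 ∈ [1/12, 1/6) → index 1
j=2: u_2=79/360 ∈ [13/60, 17/60) → index 3
j=3: u_3=109/360 ∈ [17/60, 23/60) → index 4
j=4: u_4=139/360 ∈ [23/60, 1/2) → index 5
j=5: u_5=169/360 ∈ [23/60, 1/2) → index 5
j=6: u_6=199/360 ∈ [1/2, 13/20) → index 6
j=7: u_7=229/360 ∈ [1/2, 13/20) → index 6
j=8: u_8=259/360 ∈ [13/20, 3/4) → index 7
j=9: u_9=289/360 ∈ [3/4, 5/6) → index 8
j=10: u_10=319/360 ∈ [5/6, 19/20) → index 9
j=11: u_11=349/360 ∈ [29/30, 1) → index 11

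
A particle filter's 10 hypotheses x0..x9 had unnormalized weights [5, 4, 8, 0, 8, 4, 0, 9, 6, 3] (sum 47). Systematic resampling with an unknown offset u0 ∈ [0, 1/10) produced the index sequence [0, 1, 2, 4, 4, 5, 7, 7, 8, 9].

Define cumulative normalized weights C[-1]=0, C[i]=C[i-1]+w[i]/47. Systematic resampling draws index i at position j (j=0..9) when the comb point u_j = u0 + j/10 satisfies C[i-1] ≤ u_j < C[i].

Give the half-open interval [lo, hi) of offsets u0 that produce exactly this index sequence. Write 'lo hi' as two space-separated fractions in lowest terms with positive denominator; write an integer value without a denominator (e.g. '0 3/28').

29/470 43/470

C = [5/47, 9/47, 17/47, 17/47, 25/47, 29/47, 29/47, 38/47, 44/47, 1]
j=0 picked index 0: u0 ∈ [0, 5/47)
j=1 picked index 1: u0 ∈ [3/470, 43/470)
j=2 picked index 2: u0 ∈ [-2/235, 38/235)
j=3 picked index 4: u0 ∈ [29/470, 109/470)
j=4 picked index 4: u0 ∈ [-9/235, 31/235)
j=5 picked index 5: u0 ∈ [3/94, 11/94)
j=6 picked index 7: u0 ∈ [4/235, 49/235)
j=7 picked index 7: u0 ∈ [-39/470, 51/470)
j=8 picked index 8: u0 ∈ [2/235, 32/235)
j=9 picked index 9: u0 ∈ [17/470, 1/10)
intersection: [29/470, 43/470)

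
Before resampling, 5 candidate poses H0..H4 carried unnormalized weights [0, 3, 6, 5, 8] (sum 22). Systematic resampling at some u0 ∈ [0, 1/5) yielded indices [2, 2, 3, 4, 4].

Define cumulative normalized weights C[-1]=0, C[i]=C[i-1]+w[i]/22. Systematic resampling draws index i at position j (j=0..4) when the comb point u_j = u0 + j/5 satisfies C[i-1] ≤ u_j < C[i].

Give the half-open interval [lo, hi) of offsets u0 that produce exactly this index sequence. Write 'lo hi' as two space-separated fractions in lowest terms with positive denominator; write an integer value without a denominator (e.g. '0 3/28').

3/22 1/5

C = [0, 3/22, 9/22, 7/11, 1]
j=0 picked index 2: u0 ∈ [3/22, 9/22)
j=1 picked index 2: u0 ∈ [-7/110, 23/110)
j=2 picked index 3: u0 ∈ [1/110, 13/55)
j=3 picked index 4: u0 ∈ [2/55, 2/5)
j=4 picked index 4: u0 ∈ [-9/55, 1/5)
intersection: [3/22, 1/5)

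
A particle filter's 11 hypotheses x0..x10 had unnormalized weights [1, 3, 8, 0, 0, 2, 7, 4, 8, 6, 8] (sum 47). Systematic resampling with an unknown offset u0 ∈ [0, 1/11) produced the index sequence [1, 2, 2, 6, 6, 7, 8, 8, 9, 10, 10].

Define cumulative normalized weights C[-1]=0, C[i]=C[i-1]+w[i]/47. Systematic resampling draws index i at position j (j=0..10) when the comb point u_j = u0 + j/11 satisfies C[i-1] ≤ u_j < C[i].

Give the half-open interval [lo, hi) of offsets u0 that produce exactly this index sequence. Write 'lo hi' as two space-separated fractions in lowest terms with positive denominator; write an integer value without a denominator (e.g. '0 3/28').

13/517 34/517

C = [1/47, 4/47, 12/47, 12/47, 12/47, 14/47, 21/47, 25/47, 33/47, 39/47, 1]
j=0 picked index 1: u0 ∈ [1/47, 4/47)
j=1 picked index 2: u0 ∈ [-3/517, 85/517)
j=2 picked index 2: u0 ∈ [-50/517, 38/517)
j=3 picked index 6: u0 ∈ [13/517, 90/517)
j=4 picked index 6: u0 ∈ [-34/517, 43/517)
j=5 picked index 7: u0 ∈ [-4/517, 40/517)
j=6 picked index 8: u0 ∈ [-7/517, 81/517)
j=7 picked index 8: u0 ∈ [-54/517, 34/517)
j=8 picked index 9: u0 ∈ [-13/517, 53/517)
j=9 picked index 10: u0 ∈ [6/517, 2/11)
j=10 picked index 10: u0 ∈ [-41/517, 1/11)
intersection: [13/517, 34/517)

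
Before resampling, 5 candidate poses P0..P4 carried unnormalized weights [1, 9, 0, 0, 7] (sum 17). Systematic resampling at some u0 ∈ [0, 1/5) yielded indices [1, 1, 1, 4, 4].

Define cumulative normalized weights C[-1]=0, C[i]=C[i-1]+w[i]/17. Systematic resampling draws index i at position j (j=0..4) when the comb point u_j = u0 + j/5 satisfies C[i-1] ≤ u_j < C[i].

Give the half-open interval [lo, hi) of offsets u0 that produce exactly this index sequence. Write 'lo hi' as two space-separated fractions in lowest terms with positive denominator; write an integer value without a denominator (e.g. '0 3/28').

C = [1/17, 10/17, 10/17, 10/17, 1]
j=0 picked index 1: u0 ∈ [1/17, 10/17)
j=1 picked index 1: u0 ∈ [-12/85, 33/85)
j=2 picked index 1: u0 ∈ [-29/85, 16/85)
j=3 picked index 4: u0 ∈ [-1/85, 2/5)
j=4 picked index 4: u0 ∈ [-18/85, 1/5)
intersection: [1/17, 16/85)

1/17 16/85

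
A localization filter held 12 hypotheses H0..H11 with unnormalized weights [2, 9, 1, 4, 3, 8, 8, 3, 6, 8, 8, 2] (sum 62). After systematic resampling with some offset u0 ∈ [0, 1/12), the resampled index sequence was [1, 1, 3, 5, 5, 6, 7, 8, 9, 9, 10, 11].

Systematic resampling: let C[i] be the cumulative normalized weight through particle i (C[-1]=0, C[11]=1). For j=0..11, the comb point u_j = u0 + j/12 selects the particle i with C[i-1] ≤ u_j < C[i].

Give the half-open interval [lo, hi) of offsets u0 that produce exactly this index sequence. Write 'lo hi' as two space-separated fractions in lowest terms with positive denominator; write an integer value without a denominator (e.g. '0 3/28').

2/31 1/12

C = [1/31, 11/62, 6/31, 8/31, 19/62, 27/62, 35/62, 19/31, 22/31, 26/31, 30/31, 1]
j=0 picked index 1: u0 ∈ [1/31, 11/62)
j=1 picked index 1: u0 ∈ [-19/372, 35/372)
j=2 picked index 3: u0 ∈ [5/186, 17/186)
j=3 picked index 5: u0 ∈ [7/124, 23/124)
j=4 picked index 5: u0 ∈ [-5/186, 19/186)
j=5 picked index 6: u0 ∈ [7/372, 55/372)
j=6 picked index 7: u0 ∈ [2/31, 7/62)
j=7 picked index 8: u0 ∈ [11/372, 47/372)
j=8 picked index 9: u0 ∈ [4/93, 16/93)
j=9 picked index 9: u0 ∈ [-5/124, 11/124)
j=10 picked index 10: u0 ∈ [1/186, 25/186)
j=11 picked index 11: u0 ∈ [19/372, 1/12)
intersection: [2/31, 1/12)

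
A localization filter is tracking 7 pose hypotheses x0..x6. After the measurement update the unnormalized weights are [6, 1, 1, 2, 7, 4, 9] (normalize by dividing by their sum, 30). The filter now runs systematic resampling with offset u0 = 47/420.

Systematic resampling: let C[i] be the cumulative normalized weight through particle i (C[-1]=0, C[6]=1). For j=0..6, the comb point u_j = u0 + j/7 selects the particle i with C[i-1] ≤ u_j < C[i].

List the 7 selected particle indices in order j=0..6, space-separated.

0 2 4 4 5 6 6

C = [1/5, 7/30, 4/15, 1/3, 17/30, 7/10, 1]
j=0: u_0=47/420 ∈ [0, 1/5) → index 0
j=1: u_1=107/420 ∈ [7/30, 4/15) → index 2
j=2: u_2=167/420 ∈ [1/3, 17/30) → index 4
j=3: u_3=227/420 ∈ [1/3, 17/30) → index 4
j=4: u_4=41/60 ∈ [17/30, 7/10) → index 5
j=5: u_5=347/420 ∈ [7/10, 1) → index 6
j=6: u_6=407/420 ∈ [7/10, 1) → index 6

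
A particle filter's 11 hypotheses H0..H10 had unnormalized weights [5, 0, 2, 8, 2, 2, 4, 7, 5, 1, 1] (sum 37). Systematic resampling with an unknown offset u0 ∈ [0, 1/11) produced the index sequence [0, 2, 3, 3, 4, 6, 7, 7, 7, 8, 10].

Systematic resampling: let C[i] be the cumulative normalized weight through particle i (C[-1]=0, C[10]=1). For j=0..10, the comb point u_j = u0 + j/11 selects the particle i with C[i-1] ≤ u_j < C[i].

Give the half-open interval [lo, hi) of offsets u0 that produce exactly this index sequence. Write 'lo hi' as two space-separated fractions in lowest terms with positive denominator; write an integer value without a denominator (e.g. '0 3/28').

31/407 34/407

C = [5/37, 5/37, 7/37, 15/37, 17/37, 19/37, 23/37, 30/37, 35/37, 36/37, 1]
j=0 picked index 0: u0 ∈ [0, 5/37)
j=1 picked index 2: u0 ∈ [18/407, 40/407)
j=2 picked index 3: u0 ∈ [3/407, 91/407)
j=3 picked index 3: u0 ∈ [-34/407, 54/407)
j=4 picked index 4: u0 ∈ [17/407, 39/407)
j=5 picked index 6: u0 ∈ [24/407, 68/407)
j=6 picked index 7: u0 ∈ [31/407, 108/407)
j=7 picked index 7: u0 ∈ [-6/407, 71/407)
j=8 picked index 7: u0 ∈ [-43/407, 34/407)
j=9 picked index 8: u0 ∈ [-3/407, 52/407)
j=10 picked index 10: u0 ∈ [26/407, 1/11)
intersection: [31/407, 34/407)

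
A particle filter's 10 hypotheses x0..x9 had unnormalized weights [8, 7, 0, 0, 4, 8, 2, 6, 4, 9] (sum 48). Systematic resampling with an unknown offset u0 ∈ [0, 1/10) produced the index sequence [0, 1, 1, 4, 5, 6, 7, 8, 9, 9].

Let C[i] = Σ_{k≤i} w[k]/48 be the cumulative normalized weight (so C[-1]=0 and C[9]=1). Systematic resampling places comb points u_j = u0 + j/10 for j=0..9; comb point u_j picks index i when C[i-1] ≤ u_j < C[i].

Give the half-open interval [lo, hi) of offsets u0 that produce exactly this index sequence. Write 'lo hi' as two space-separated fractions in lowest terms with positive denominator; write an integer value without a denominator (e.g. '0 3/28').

1/15 23/240

C = [1/6, 5/16, 5/16, 5/16, 19/48, 9/16, 29/48, 35/48, 13/16, 1]
j=0 picked index 0: u0 ∈ [0, 1/6)
j=1 picked index 1: u0 ∈ [1/15, 17/80)
j=2 picked index 1: u0 ∈ [-1/30, 9/80)
j=3 picked index 4: u0 ∈ [1/80, 23/240)
j=4 picked index 5: u0 ∈ [-1/240, 13/80)
j=5 picked index 6: u0 ∈ [1/16, 5/48)
j=6 picked index 7: u0 ∈ [1/240, 31/240)
j=7 picked index 8: u0 ∈ [7/240, 9/80)
j=8 picked index 9: u0 ∈ [1/80, 1/5)
j=9 picked index 9: u0 ∈ [-7/80, 1/10)
intersection: [1/15, 23/240)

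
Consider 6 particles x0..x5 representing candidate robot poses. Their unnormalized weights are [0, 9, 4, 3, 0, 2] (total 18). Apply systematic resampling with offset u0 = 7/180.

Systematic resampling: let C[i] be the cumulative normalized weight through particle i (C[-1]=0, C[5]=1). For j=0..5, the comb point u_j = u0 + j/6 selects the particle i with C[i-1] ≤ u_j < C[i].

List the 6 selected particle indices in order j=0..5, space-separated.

C = [0, 1/2, 13/18, 8/9, 8/9, 1]
j=0: u_0=7/180 ∈ [0, 1/2) → index 1
j=1: u_1=37/180 ∈ [0, 1/2) → index 1
j=2: u_2=67/180 ∈ [0, 1/2) → index 1
j=3: u_3=97/180 ∈ [1/2, 13/18) → index 2
j=4: u_4=127/180 ∈ [1/2, 13/18) → index 2
j=5: u_5=157/180 ∈ [13/18, 8/9) → index 3

1 1 1 2 2 3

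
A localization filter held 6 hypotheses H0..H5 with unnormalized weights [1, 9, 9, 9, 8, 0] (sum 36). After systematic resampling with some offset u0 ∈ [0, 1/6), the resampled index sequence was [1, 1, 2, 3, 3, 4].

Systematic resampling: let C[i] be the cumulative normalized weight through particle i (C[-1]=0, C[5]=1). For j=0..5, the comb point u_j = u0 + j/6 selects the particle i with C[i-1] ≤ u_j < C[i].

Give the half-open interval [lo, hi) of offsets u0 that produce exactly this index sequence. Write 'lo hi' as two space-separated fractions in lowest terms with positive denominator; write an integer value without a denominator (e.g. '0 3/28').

C = [1/36, 5/18, 19/36, 7/9, 1, 1]
j=0 picked index 1: u0 ∈ [1/36, 5/18)
j=1 picked index 1: u0 ∈ [-5/36, 1/9)
j=2 picked index 2: u0 ∈ [-1/18, 7/36)
j=3 picked index 3: u0 ∈ [1/36, 5/18)
j=4 picked index 3: u0 ∈ [-5/36, 1/9)
j=5 picked index 4: u0 ∈ [-1/18, 1/6)
intersection: [1/36, 1/9)

1/36 1/9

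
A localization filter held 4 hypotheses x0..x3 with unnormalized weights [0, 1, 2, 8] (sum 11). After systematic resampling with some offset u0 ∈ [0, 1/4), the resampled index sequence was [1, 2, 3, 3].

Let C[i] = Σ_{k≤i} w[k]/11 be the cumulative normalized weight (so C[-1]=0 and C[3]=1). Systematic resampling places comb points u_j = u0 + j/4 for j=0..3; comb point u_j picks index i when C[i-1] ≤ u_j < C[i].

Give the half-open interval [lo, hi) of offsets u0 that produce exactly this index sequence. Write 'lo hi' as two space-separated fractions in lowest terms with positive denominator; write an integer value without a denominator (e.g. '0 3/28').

C = [0, 1/11, 3/11, 1]
j=0 picked index 1: u0 ∈ [0, 1/11)
j=1 picked index 2: u0 ∈ [-7/44, 1/44)
j=2 picked index 3: u0 ∈ [-5/22, 1/2)
j=3 picked index 3: u0 ∈ [-21/44, 1/4)
intersection: [0, 1/44)

0 1/44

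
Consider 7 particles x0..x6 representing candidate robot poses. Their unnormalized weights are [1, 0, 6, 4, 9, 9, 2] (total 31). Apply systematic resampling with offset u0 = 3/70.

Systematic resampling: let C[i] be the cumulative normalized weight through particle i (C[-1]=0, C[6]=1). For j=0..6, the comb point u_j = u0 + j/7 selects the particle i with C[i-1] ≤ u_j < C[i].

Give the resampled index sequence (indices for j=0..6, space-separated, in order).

2 2 3 4 4 5 5

C = [1/31, 1/31, 7/31, 11/31, 20/31, 29/31, 1]
j=0: u_0=3/70 ∈ [1/31, 7/31) → index 2
j=1: u_1=13/70 ∈ [1/31, 7/31) → index 2
j=2: u_2=23/70 ∈ [7/31, 11/31) → index 3
j=3: u_3=33/70 ∈ [11/31, 20/31) → index 4
j=4: u_4=43/70 ∈ [11/31, 20/31) → index 4
j=5: u_5=53/70 ∈ [20/31, 29/31) → index 5
j=6: u_6=9/10 ∈ [20/31, 29/31) → index 5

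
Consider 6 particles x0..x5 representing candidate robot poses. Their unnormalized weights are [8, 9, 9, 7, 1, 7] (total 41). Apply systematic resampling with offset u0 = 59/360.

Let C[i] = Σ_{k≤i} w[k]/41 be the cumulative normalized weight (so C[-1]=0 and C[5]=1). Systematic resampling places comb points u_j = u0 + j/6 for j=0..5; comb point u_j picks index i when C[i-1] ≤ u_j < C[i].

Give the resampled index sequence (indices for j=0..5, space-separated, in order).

0 1 2 3 5 5

C = [8/41, 17/41, 26/41, 33/41, 34/41, 1]
j=0: u_0=59/360 ∈ [0, 8/41) → index 0
j=1: u_1=119/360 ∈ [8/41, 17/41) → index 1
j=2: u_2=179/360 ∈ [17/41, 26/41) → index 2
j=3: u_3=239/360 ∈ [26/41, 33/41) → index 3
j=4: u_4=299/360 ∈ [34/41, 1) → index 5
j=5: u_5=359/360 ∈ [34/41, 1) → index 5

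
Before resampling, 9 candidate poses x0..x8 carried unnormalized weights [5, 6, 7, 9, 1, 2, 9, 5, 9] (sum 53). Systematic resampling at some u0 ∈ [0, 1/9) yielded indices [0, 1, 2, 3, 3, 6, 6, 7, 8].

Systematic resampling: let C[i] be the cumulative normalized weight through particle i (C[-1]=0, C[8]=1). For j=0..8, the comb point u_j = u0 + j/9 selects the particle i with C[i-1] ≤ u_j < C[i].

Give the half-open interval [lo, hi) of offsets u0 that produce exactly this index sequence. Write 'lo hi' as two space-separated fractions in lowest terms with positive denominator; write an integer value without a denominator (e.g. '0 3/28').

5/477 25/477

C = [5/53, 11/53, 18/53, 27/53, 28/53, 30/53, 39/53, 44/53, 1]
j=0 picked index 0: u0 ∈ [0, 5/53)
j=1 picked index 1: u0 ∈ [-8/477, 46/477)
j=2 picked index 2: u0 ∈ [-7/477, 56/477)
j=3 picked index 3: u0 ∈ [1/159, 28/159)
j=4 picked index 3: u0 ∈ [-50/477, 31/477)
j=5 picked index 6: u0 ∈ [5/477, 86/477)
j=6 picked index 6: u0 ∈ [-16/159, 11/159)
j=7 picked index 7: u0 ∈ [-20/477, 25/477)
j=8 picked index 8: u0 ∈ [-28/477, 1/9)
intersection: [5/477, 25/477)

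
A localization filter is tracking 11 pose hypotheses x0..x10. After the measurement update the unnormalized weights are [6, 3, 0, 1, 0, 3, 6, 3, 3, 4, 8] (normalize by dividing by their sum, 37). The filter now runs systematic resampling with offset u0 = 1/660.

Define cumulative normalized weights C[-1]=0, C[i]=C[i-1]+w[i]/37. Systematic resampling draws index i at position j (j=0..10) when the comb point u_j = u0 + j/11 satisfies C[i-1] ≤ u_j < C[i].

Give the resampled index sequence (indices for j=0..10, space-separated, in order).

0 0 1 5 6 6 7 8 9 10 10

C = [6/37, 9/37, 9/37, 10/37, 10/37, 13/37, 19/37, 22/37, 25/37, 29/37, 1]
j=0: u_0=1/660 ∈ [0, 6/37) → index 0
j=1: u_1=61/660 ∈ [0, 6/37) → index 0
j=2: u_2=11/60 ∈ [6/37, 9/37) → index 1
j=3: u_3=181/660 ∈ [10/37, 13/37) → index 5
j=4: u_4=241/660 ∈ [13/37, 19/37) → index 6
j=5: u_5=301/660 ∈ [13/37, 19/37) → index 6
j=6: u_6=361/660 ∈ [19/37, 22/37) → index 7
j=7: u_7=421/660 ∈ [22/37, 25/37) → index 8
j=8: u_8=481/660 ∈ [25/37, 29/37) → index 9
j=9: u_9=541/660 ∈ [29/37, 1) → index 10
j=10: u_10=601/660 ∈ [29/37, 1) → index 10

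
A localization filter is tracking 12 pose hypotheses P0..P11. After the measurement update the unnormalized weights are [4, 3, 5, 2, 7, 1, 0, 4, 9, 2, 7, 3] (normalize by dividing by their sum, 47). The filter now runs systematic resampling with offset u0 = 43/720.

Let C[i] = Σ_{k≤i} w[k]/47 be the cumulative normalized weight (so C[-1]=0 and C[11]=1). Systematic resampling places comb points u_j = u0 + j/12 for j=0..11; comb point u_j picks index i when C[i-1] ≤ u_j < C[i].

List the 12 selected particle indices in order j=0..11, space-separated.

C = [4/47, 7/47, 12/47, 14/47, 21/47, 22/47, 22/47, 26/47, 35/47, 37/47, 44/47, 1]
j=0: u_0=43/720 ∈ [0, 4/47) → index 0
j=1: u_1=103/720 ∈ [4/47, 7/47) → index 1
j=2: u_2=163/720 ∈ [7/47, 12/47) → index 2
j=3: u_3=223/720 ∈ [14/47, 21/47) → index 4
j=4: u_4=283/720 ∈ [14/47, 21/47) → index 4
j=5: u_5=343/720 ∈ [22/47, 26/47) → index 7
j=6: u_6=403/720 ∈ [26/47, 35/47) → index 8
j=7: u_7=463/720 ∈ [26/47, 35/47) → index 8
j=8: u_8=523/720 ∈ [26/47, 35/47) → index 8
j=9: u_9=583/720 ∈ [37/47, 44/47) → index 10
j=10: u_10=643/720 ∈ [37/47, 44/47) → index 10
j=11: u_11=703/720 ∈ [44/47, 1) → index 11

0 1 2 4 4 7 8 8 8 10 10 11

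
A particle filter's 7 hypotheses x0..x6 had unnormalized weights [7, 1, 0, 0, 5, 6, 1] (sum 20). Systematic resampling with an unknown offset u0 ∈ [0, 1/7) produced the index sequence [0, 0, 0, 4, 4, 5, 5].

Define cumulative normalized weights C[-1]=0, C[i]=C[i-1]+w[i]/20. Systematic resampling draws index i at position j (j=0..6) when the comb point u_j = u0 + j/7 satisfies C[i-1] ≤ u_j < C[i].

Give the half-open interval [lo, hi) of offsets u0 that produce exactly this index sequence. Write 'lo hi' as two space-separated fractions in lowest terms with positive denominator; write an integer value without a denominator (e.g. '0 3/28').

0 9/140

C = [7/20, 2/5, 2/5, 2/5, 13/20, 19/20, 1]
j=0 picked index 0: u0 ∈ [0, 7/20)
j=1 picked index 0: u0 ∈ [-1/7, 29/140)
j=2 picked index 0: u0 ∈ [-2/7, 9/140)
j=3 picked index 4: u0 ∈ [-1/35, 31/140)
j=4 picked index 4: u0 ∈ [-6/35, 11/140)
j=5 picked index 5: u0 ∈ [-9/140, 33/140)
j=6 picked index 5: u0 ∈ [-29/140, 13/140)
intersection: [0, 9/140)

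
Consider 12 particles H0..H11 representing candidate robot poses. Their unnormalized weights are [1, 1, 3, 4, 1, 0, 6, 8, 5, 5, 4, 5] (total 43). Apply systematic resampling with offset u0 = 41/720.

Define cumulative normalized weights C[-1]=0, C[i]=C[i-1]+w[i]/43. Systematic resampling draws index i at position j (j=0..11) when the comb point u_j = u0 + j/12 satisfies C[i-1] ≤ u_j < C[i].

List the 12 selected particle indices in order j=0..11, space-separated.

C = [1/43, 2/43, 5/43, 9/43, 10/43, 10/43, 16/43, 24/43, 29/43, 34/43, 38/43, 1]
j=0: u_0=41/720 ∈ [2/43, 5/43) → index 2
j=1: u_1=101/720 ∈ [5/43, 9/43) → index 3
j=2: u_2=161/720 ∈ [9/43, 10/43) → index 4
j=3: u_3=221/720 ∈ [10/43, 16/43) → index 6
j=4: u_4=281/720 ∈ [16/43, 24/43) → index 7
j=5: u_5=341/720 ∈ [16/43, 24/43) → index 7
j=6: u_6=401/720 ∈ [16/43, 24/43) → index 7
j=7: u_7=461/720 ∈ [24/43, 29/43) → index 8
j=8: u_8=521/720 ∈ [29/43, 34/43) → index 9
j=9: u_9=581/720 ∈ [34/43, 38/43) → index 10
j=10: u_10=641/720 ∈ [38/43, 1) → index 11
j=11: u_11=701/720 ∈ [38/43, 1) → index 11

2 3 4 6 7 7 7 8 9 10 11 11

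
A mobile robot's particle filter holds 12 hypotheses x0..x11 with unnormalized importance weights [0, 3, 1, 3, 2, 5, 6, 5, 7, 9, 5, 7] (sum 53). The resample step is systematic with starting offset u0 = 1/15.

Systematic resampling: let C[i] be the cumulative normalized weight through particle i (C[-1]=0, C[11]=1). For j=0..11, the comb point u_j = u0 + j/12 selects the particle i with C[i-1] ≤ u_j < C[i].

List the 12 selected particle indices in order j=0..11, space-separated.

C = [0, 3/53, 4/53, 7/53, 9/53, 14/53, 20/53, 25/53, 32/53, 41/53, 46/53, 1]
j=0: u_0=1/15 ∈ [3/53, 4/53) → index 2
j=1: u_1=3/20 ∈ [7/53, 9/53) → index 4
j=2: u_2=7/30 ∈ [9/53, 14/53) → index 5
j=3: u_3=19/60 ∈ [14/53, 20/53) → index 6
j=4: u_4=2/5 ∈ [20/53, 25/53) → index 7
j=5: u_5=29/60 ∈ [25/53, 32/53) → index 8
j=6: u_6=17/30 ∈ [25/53, 32/53) → index 8
j=7: u_7=13/20 ∈ [32/53, 41/53) → index 9
j=8: u_8=11/15 ∈ [32/53, 41/53) → index 9
j=9: u_9=49/60 ∈ [41/53, 46/53) → index 10
j=10: u_10=9/10 ∈ [46/53, 1) → index 11
j=11: u_11=59/60 ∈ [46/53, 1) → index 11

2 4 5 6 7 8 8 9 9 10 11 11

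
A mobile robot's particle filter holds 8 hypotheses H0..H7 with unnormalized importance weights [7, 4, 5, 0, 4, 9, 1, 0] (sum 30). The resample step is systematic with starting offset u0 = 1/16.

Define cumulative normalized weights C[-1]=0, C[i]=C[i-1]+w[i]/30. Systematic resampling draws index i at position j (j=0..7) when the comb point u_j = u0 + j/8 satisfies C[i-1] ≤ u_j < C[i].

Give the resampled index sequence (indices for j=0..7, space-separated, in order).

C = [7/30, 11/30, 8/15, 8/15, 2/3, 29/30, 1, 1]
j=0: u_0=1/16 ∈ [0, 7/30) → index 0
j=1: u_1=3/16 ∈ [0, 7/30) → index 0
j=2: u_2=5/16 ∈ [7/30, 11/30) → index 1
j=3: u_3=7/16 ∈ [11/30, 8/15) → index 2
j=4: u_4=9/16 ∈ [8/15, 2/3) → index 4
j=5: u_5=11/16 ∈ [2/3, 29/30) → index 5
j=6: u_6=13/16 ∈ [2/3, 29/30) → index 5
j=7: u_7=15/16 ∈ [2/3, 29/30) → index 5

0 0 1 2 4 5 5 5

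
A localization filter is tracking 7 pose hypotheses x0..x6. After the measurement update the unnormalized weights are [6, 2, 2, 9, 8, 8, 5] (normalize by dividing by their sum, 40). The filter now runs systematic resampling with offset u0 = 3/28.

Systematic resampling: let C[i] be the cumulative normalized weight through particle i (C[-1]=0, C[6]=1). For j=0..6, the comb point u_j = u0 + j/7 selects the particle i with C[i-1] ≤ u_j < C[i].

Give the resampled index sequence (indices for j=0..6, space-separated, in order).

C = [3/20, 1/5, 1/4, 19/40, 27/40, 7/8, 1]
j=0: u_0=3/28 ∈ [0, 3/20) → index 0
j=1: u_1=1/4 ∈ [1/4, 19/40) → index 3
j=2: u_2=11/28 ∈ [1/4, 19/40) → index 3
j=3: u_3=15/28 ∈ [19/40, 27/40) → index 4
j=4: u_4=19/28 ∈ [27/40, 7/8) → index 5
j=5: u_5=23/28 ∈ [27/40, 7/8) → index 5
j=6: u_6=27/28 ∈ [7/8, 1) → index 6

0 3 3 4 5 5 6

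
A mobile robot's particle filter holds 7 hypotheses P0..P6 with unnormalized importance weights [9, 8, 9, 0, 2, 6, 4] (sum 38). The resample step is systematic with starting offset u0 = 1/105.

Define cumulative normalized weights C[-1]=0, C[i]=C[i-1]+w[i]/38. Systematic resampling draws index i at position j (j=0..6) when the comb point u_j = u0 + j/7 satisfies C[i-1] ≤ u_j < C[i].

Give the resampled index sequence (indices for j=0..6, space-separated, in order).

C = [9/38, 17/38, 13/19, 13/19, 14/19, 17/19, 1]
j=0: u_0=1/105 ∈ [0, 9/38) → index 0
j=1: u_1=16/105 ∈ [0, 9/38) → index 0
j=2: u_2=31/105 ∈ [9/38, 17/38) → index 1
j=3: u_3=46/105 ∈ [9/38, 17/38) → index 1
j=4: u_4=61/105 ∈ [17/38, 13/19) → index 2
j=5: u_5=76/105 ∈ [13/19, 14/19) → index 4
j=6: u_6=13/15 ∈ [14/19, 17/19) → index 5

0 0 1 1 2 4 5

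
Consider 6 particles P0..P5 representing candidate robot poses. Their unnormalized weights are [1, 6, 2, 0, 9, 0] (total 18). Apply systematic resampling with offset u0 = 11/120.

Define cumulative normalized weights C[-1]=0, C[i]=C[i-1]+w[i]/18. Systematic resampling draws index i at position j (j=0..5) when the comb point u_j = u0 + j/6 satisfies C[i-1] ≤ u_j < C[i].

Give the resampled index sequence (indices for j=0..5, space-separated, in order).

C = [1/18, 7/18, 1/2, 1/2, 1, 1]
j=0: u_0=11/120 ∈ [1/18, 7/18) → index 1
j=1: u_1=31/120 ∈ [1/18, 7/18) → index 1
j=2: u_2=17/40 ∈ [7/18, 1/2) → index 2
j=3: u_3=71/120 ∈ [1/2, 1) → index 4
j=4: u_4=91/120 ∈ [1/2, 1) → index 4
j=5: u_5=37/40 ∈ [1/2, 1) → index 4

1 1 2 4 4 4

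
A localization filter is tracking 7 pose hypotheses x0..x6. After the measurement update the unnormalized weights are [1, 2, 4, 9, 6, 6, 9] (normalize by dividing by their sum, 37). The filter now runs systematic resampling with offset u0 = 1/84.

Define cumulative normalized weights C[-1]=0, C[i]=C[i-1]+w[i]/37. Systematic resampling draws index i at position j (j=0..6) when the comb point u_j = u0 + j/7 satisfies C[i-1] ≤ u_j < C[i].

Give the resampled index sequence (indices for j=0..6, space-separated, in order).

C = [1/37, 3/37, 7/37, 16/37, 22/37, 28/37, 1]
j=0: u_0=1/84 ∈ [0, 1/37) → index 0
j=1: u_1=13/84 ∈ [3/37, 7/37) → index 2
j=2: u_2=25/84 ∈ [7/37, 16/37) → index 3
j=3: u_3=37/84 ∈ [16/37, 22/37) → index 4
j=4: u_4=7/12 ∈ [16/37, 22/37) → index 4
j=5: u_5=61/84 ∈ [22/37, 28/37) → index 5
j=6: u_6=73/84 ∈ [28/37, 1) → index 6

0 2 3 4 4 5 6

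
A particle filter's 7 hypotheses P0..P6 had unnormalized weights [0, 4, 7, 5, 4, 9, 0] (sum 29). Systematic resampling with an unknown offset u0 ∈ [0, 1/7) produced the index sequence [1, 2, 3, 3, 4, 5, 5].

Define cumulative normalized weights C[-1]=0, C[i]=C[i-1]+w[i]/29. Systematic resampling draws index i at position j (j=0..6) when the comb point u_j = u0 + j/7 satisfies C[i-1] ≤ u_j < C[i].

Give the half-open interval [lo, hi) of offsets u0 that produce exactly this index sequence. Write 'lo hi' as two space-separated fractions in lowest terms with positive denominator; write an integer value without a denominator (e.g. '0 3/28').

19/203 24/203

C = [0, 4/29, 11/29, 16/29, 20/29, 1, 1]
j=0 picked index 1: u0 ∈ [0, 4/29)
j=1 picked index 2: u0 ∈ [-1/203, 48/203)
j=2 picked index 3: u0 ∈ [19/203, 54/203)
j=3 picked index 3: u0 ∈ [-10/203, 25/203)
j=4 picked index 4: u0 ∈ [-4/203, 24/203)
j=5 picked index 5: u0 ∈ [-5/203, 2/7)
j=6 picked index 5: u0 ∈ [-34/203, 1/7)
intersection: [19/203, 24/203)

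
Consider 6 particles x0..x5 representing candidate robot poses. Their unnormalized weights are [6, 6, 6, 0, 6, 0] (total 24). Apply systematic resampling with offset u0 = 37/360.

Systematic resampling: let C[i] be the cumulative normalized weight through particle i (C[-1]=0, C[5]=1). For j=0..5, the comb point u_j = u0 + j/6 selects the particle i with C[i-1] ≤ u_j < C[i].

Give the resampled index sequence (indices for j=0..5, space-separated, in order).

0 1 1 2 4 4

C = [1/4, 1/2, 3/4, 3/4, 1, 1]
j=0: u_0=37/360 ∈ [0, 1/4) → index 0
j=1: u_1=97/360 ∈ [1/4, 1/2) → index 1
j=2: u_2=157/360 ∈ [1/4, 1/2) → index 1
j=3: u_3=217/360 ∈ [1/2, 3/4) → index 2
j=4: u_4=277/360 ∈ [3/4, 1) → index 4
j=5: u_5=337/360 ∈ [3/4, 1) → index 4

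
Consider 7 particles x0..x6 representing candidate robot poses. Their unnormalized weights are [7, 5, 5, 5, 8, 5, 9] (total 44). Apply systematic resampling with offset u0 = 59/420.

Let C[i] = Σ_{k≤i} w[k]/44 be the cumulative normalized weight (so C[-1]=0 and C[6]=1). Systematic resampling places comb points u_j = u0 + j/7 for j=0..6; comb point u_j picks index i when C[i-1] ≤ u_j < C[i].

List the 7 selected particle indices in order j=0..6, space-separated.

0 2 3 4 5 6 6

C = [7/44, 3/11, 17/44, 1/2, 15/22, 35/44, 1]
j=0: u_0=59/420 ∈ [0, 7/44) → index 0
j=1: u_1=17/60 ∈ [3/11, 17/44) → index 2
j=2: u_2=179/420 ∈ [17/44, 1/2) → index 3
j=3: u_3=239/420 ∈ [1/2, 15/22) → index 4
j=4: u_4=299/420 ∈ [15/22, 35/44) → index 5
j=5: u_5=359/420 ∈ [35/44, 1) → index 6
j=6: u_6=419/420 ∈ [35/44, 1) → index 6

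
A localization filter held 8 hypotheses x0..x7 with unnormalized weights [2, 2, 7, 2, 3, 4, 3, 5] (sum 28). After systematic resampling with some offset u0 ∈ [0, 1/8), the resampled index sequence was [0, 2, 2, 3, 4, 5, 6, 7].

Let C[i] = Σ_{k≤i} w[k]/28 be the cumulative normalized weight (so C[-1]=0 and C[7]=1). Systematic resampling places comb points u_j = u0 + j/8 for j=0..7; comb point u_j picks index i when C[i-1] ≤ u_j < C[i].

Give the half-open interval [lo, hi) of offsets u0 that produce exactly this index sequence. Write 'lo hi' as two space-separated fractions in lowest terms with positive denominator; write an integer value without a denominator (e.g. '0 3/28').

1/56 1/14

C = [1/14, 1/7, 11/28, 13/28, 4/7, 5/7, 23/28, 1]
j=0 picked index 0: u0 ∈ [0, 1/14)
j=1 picked index 2: u0 ∈ [1/56, 15/56)
j=2 picked index 2: u0 ∈ [-3/28, 1/7)
j=3 picked index 3: u0 ∈ [1/56, 5/56)
j=4 picked index 4: u0 ∈ [-1/28, 1/14)
j=5 picked index 5: u0 ∈ [-3/56, 5/56)
j=6 picked index 6: u0 ∈ [-1/28, 1/14)
j=7 picked index 7: u0 ∈ [-3/56, 1/8)
intersection: [1/56, 1/14)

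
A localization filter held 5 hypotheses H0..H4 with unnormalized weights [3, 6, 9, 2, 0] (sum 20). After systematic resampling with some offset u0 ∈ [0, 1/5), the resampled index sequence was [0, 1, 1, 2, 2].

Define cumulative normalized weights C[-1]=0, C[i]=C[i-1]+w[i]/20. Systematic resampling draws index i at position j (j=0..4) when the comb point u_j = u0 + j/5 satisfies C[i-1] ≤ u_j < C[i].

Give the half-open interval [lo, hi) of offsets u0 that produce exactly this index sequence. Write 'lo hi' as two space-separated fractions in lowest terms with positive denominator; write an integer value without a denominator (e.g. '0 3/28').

0 1/20

C = [3/20, 9/20, 9/10, 1, 1]
j=0 picked index 0: u0 ∈ [0, 3/20)
j=1 picked index 1: u0 ∈ [-1/20, 1/4)
j=2 picked index 1: u0 ∈ [-1/4, 1/20)
j=3 picked index 2: u0 ∈ [-3/20, 3/10)
j=4 picked index 2: u0 ∈ [-7/20, 1/10)
intersection: [0, 1/20)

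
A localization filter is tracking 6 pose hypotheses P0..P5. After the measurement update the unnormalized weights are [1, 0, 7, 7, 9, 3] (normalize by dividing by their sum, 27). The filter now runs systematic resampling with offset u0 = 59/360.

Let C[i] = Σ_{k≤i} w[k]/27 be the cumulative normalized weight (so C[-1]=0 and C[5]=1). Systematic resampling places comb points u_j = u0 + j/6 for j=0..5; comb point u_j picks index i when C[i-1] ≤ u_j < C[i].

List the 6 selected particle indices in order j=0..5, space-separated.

C = [1/27, 1/27, 8/27, 5/9, 8/9, 1]
j=0: u_0=59/360 ∈ [1/27, 8/27) → index 2
j=1: u_1=119/360 ∈ [8/27, 5/9) → index 3
j=2: u_2=179/360 ∈ [8/27, 5/9) → index 3
j=3: u_3=239/360 ∈ [5/9, 8/9) → index 4
j=4: u_4=299/360 ∈ [5/9, 8/9) → index 4
j=5: u_5=359/360 ∈ [8/9, 1) → index 5

2 3 3 4 4 5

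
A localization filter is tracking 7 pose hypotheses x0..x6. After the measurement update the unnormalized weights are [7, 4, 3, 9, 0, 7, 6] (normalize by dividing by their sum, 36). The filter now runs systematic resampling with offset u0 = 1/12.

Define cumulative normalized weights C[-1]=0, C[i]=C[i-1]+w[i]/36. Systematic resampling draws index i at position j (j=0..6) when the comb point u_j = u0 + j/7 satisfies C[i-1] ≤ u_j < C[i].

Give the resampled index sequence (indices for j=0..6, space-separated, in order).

C = [7/36, 11/36, 7/18, 23/36, 23/36, 5/6, 1]
j=0: u_0=1/12 ∈ [0, 7/36) → index 0
j=1: u_1=19/84 ∈ [7/36, 11/36) → index 1
j=2: u_2=31/84 ∈ [11/36, 7/18) → index 2
j=3: u_3=43/84 ∈ [7/18, 23/36) → index 3
j=4: u_4=55/84 ∈ [23/36, 5/6) → index 5
j=5: u_5=67/84 ∈ [23/36, 5/6) → index 5
j=6: u_6=79/84 ∈ [5/6, 1) → index 6

0 1 2 3 5 5 6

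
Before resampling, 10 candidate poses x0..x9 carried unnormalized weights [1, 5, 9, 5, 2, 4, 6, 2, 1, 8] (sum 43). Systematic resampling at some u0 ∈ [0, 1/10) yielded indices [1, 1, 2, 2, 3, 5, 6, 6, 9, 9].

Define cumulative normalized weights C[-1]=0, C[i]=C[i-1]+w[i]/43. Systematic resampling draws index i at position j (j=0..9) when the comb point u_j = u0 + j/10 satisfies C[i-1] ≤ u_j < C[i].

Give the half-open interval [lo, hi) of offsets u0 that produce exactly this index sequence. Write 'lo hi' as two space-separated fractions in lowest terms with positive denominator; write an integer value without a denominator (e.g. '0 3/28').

1/43 17/430

C = [1/43, 6/43, 15/43, 20/43, 22/43, 26/43, 32/43, 34/43, 35/43, 1]
j=0 picked index 1: u0 ∈ [1/43, 6/43)
j=1 picked index 1: u0 ∈ [-33/430, 17/430)
j=2 picked index 2: u0 ∈ [-13/215, 32/215)
j=3 picked index 2: u0 ∈ [-69/430, 21/430)
j=4 picked index 3: u0 ∈ [-11/215, 14/215)
j=5 picked index 5: u0 ∈ [1/86, 9/86)
j=6 picked index 6: u0 ∈ [1/215, 31/215)
j=7 picked index 6: u0 ∈ [-41/430, 19/430)
j=8 picked index 9: u0 ∈ [3/215, 1/5)
j=9 picked index 9: u0 ∈ [-37/430, 1/10)
intersection: [1/43, 17/430)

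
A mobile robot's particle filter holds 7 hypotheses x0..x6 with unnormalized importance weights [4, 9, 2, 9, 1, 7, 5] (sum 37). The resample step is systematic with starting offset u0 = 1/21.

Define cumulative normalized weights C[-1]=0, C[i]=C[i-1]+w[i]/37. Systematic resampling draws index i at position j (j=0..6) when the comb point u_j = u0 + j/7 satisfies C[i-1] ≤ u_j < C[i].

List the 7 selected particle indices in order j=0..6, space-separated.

C = [4/37, 13/37, 15/37, 24/37, 25/37, 32/37, 1]
j=0: u_0=1/21 ∈ [0, 4/37) → index 0
j=1: u_1=4/21 ∈ [4/37, 13/37) → index 1
j=2: u_2=1/3 ∈ [4/37, 13/37) → index 1
j=3: u_3=10/21 ∈ [15/37, 24/37) → index 3
j=4: u_4=13/21 ∈ [15/37, 24/37) → index 3
j=5: u_5=16/21 ∈ [25/37, 32/37) → index 5
j=6: u_6=19/21 ∈ [32/37, 1) → index 6

0 1 1 3 3 5 6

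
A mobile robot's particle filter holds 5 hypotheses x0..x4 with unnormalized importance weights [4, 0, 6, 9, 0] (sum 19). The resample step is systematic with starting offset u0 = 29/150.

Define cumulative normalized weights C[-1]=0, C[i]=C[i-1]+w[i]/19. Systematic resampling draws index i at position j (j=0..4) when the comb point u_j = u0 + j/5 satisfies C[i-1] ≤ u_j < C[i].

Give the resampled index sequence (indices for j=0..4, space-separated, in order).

0 2 3 3 3

C = [4/19, 4/19, 10/19, 1, 1]
j=0: u_0=29/150 ∈ [0, 4/19) → index 0
j=1: u_1=59/150 ∈ [4/19, 10/19) → index 2
j=2: u_2=89/150 ∈ [10/19, 1) → index 3
j=3: u_3=119/150 ∈ [10/19, 1) → index 3
j=4: u_4=149/150 ∈ [10/19, 1) → index 3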